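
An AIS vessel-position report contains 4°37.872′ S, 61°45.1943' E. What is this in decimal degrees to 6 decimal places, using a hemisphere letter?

4.631200° S, 61.753238° E

Latitude: 37.872′ = 0.631200°; total 4.6312000
Longitude: 61 + 45.1943/60 = 61.7532383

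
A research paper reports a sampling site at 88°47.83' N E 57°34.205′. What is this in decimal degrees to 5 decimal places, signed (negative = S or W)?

φ: 88 + 47.83/60 = 88.797167
N → positive
Longitude: 34.205′ = 0.570083°; total 57.570083
E ⇒ keep positive

88.79717, 57.57008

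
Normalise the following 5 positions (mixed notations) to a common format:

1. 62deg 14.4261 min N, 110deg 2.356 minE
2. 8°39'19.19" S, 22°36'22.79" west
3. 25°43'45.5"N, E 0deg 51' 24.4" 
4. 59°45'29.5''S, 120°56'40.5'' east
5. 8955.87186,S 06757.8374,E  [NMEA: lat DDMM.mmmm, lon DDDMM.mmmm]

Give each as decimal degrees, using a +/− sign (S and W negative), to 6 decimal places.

Point 1:
  Latitude: 14.4261′ = 0.240435°; total 62.2404350
  N → positive
  Longitude: 2.356′ = 0.039267°; total 110.0392667
  E → positive
Point 2:
  Latitude: 8° + 39/60 + 19.19/3600 = 8 + 0.650000 + 0.005331 = 8.6553306
  S → negative
  λ: 22 + 36/60 + 22.79/3600 = 22.6063306
  W ⇒ negate
Point 3:
  φ: 25 + 43/60 + 45.5/3600 = 25.7293056
  N → positive
  λ: 51′ + 24.4″ = 51.40667′; 0 + 51.40667/60 = 0.8567778
  E → positive
Point 4:
  Latitude: 59 + 45/60 + 29.5/3600 = 59.7581944
  S ⇒ negate
  λ: 120° + 56/60 + 40.5/3600 = 120 + 0.933333 + 0.011250 = 120.9445833
  E → positive
Point 5:
  Latitude: degrees = first 2 digits = 89, minutes = 55.87186; 89 + 55.87186/60 = 89.9311977
  S → negative
  Lon: degrees = first 3 digits = 67, minutes = 57.8374; 67 + 57.8374/60 = 67.9639567
  E ⇒ keep positive

1. 62.240435, 110.039267
2. -8.655331, -22.606331
3. 25.729306, 0.856778
4. -59.758194, 120.944583
5. -89.931198, 67.963957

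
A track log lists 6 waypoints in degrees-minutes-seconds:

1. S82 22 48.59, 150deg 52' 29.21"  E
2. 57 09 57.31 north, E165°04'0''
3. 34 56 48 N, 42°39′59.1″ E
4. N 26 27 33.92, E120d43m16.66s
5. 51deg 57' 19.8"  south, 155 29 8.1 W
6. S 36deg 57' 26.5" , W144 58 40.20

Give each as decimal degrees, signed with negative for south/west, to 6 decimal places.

1. -82.380164, 150.874781
2. 57.165919, 165.066667
3. 34.946667, 42.666417
4. 26.459422, 120.721294
5. -51.955500, -155.485583
6. -36.957361, -144.977833

Point 1:
  Latitude: 82 + 22/60 + 48.59/3600 = 82.3801639
  S → negative
  Longitude: 52′ + 29.21″ = 52.48683′; 150 + 52.48683/60 = 150.8747806
  E → positive
Point 2:
  Latitude: 57° + 9/60 + 57.31/3600 = 57 + 0.150000 + 0.015919 = 57.1659194
  N ⇒ keep positive
  Longitude: 165° + 4/60 + 0/3600 = 165 + 0.066667 + 0.000000 = 165.0666667
  E → positive
Point 3:
  φ: 56′ + 48″ = 56.80000′; 34 + 56.80000/60 = 34.9466667
  N ⇒ keep positive
  Lon: 39′ + 59.1″ = 39.98500′; 42 + 39.98500/60 = 42.6664167
  E → positive
Point 4:
  Latitude: 26° + 27/60 + 33.92/3600 = 26 + 0.450000 + 0.009422 = 26.4594222
  N ⇒ keep positive
  Longitude: 120 + 43/60 + 16.66/3600 = 120.7212944
  E ⇒ keep positive
Point 5:
  Lat: 51 + 57/60 + 19.8/3600 = 51.9555000
  S → negative
  λ: 29′ + 8.1″ = 29.13500′; 155 + 29.13500/60 = 155.4855833
  W → negative
Point 6:
  Lat: 57′ + 26.5″ = 57.44167′; 36 + 57.44167/60 = 36.9573611
  S ⇒ negate
  Longitude: 58′ + 40.2″ = 58.67000′; 144 + 58.67000/60 = 144.9778333
  hemisphere W, so the sign is −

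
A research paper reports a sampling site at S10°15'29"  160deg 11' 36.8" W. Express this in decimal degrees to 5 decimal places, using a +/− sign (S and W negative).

-10.25806, -160.19356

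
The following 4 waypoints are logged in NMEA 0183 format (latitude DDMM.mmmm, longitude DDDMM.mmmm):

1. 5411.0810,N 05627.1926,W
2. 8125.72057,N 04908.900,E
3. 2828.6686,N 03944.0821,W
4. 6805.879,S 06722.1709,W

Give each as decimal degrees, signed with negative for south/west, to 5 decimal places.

1. 54.18468, -56.45321
2. 81.42868, 49.14833
3. 28.47781, -39.73470
4. -68.09798, -67.36952

Point 1:
  Lat: split at 2 digits → 54° and 11.081′; 54 + 11.081/60 = 54.184683
  N → positive
  Lon: split at 3 digits → 056° and 27.1926′; 56 + 27.1926/60 = 56.453210
  W → negative
Point 2:
  φ: degrees = first 2 digits = 81, minutes = 25.72057; 81 + 25.72057/60 = 81.428676
  N → positive
  λ: split at 3 digits → 049° and 8.9′; 49 + 8.9/60 = 49.148333
  E ⇒ keep positive
Point 3:
  φ: degrees = first 2 digits = 28, minutes = 28.6686; 28 + 28.6686/60 = 28.477810
  N ⇒ keep positive
  Longitude: split at 3 digits → 039° and 44.0821′; 39 + 44.0821/60 = 39.734702
  W → negative
Point 4:
  φ: split at 2 digits → 68° and 5.879′; 68 + 5.879/60 = 68.097983
  S → negative
  Longitude: degrees = first 3 digits = 67, minutes = 22.1709; 67 + 22.1709/60 = 67.369515
  hemisphere W, so the sign is −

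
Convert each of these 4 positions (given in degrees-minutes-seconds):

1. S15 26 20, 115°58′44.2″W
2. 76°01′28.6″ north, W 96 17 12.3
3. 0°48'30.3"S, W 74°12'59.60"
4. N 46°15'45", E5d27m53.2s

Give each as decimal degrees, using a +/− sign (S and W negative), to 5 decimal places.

Point 1:
  Latitude: 15° + 26/60 + 20/3600 = 15 + 0.433333 + 0.005556 = 15.438889
  S → negative
  λ: 115 + 58/60 + 44.2/3600 = 115.978944
  W ⇒ negate
Point 2:
  Latitude: 76° + 1/60 + 28.6/3600 = 76 + 0.016667 + 0.007944 = 76.024611
  N ⇒ keep positive
  Longitude: 96° + 17/60 + 12.3/3600 = 96 + 0.283333 + 0.003417 = 96.286750
  W → negative
Point 3:
  Latitude: 0° + 48/60 + 30.3/3600 = 0 + 0.800000 + 0.008417 = 0.808417
  hemisphere S, so the sign is −
  Lon: 74° + 12/60 + 59.6/3600 = 74 + 0.200000 + 0.016556 = 74.216556
  hemisphere W, so the sign is −
Point 4:
  Lat: 46 + 15/60 + 45/3600 = 46.262500
  N ⇒ keep positive
  λ: 5° + 27/60 + 53.2/3600 = 5 + 0.450000 + 0.014778 = 5.464778
  E → positive

1. -15.43889, -115.97894
2. 76.02461, -96.28675
3. -0.80842, -74.21656
4. 46.26250, 5.46478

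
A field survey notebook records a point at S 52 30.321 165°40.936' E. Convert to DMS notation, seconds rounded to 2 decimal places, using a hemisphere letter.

52°30′19.26″ S, 165°40′56.16″ E

Lat: fractional minutes 0.32100 × 60 = 19.2600″
Longitude: fractional minutes 0.93600 × 60 = 56.1600″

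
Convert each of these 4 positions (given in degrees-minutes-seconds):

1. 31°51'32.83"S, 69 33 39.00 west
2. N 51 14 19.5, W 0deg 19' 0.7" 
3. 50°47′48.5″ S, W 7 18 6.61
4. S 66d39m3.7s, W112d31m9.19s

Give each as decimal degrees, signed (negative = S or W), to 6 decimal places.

1. -31.859119, -69.560833
2. 51.238750, -0.316861
3. -50.796806, -7.301836
4. -66.651028, -112.519219

Point 1:
  Latitude: 51′ + 32.83″ = 51.54717′; 31 + 51.54717/60 = 31.8591194
  S → negative
  Lon: 69 + 33/60 + 39/3600 = 69.5608333
  W → negative
Point 2:
  φ: 51 + 14/60 + 19.5/3600 = 51.2387500
  N ⇒ keep positive
  Longitude: 19′ + 0.7″ = 19.01167′; 0 + 19.01167/60 = 0.3168611
  hemisphere W, so the sign is −
Point 3:
  φ: 47′ + 48.5″ = 47.80833′; 50 + 47.80833/60 = 50.7968056
  S → negative
  Lon: 7 + 18/60 + 6.61/3600 = 7.3018361
  W ⇒ negate
Point 4:
  Latitude: 39′ + 3.7″ = 39.06167′; 66 + 39.06167/60 = 66.6510278
  hemisphere S, so the sign is −
  Longitude: 112 + 31/60 + 9.19/3600 = 112.5192194
  W ⇒ negate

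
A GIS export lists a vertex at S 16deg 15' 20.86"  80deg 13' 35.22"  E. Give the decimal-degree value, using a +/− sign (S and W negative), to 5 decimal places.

-16.25579, 80.22645

φ: 15′ + 20.86″ = 15.34767′; 16 + 15.34767/60 = 16.255794
S → negative
λ: 80 + 13/60 + 35.22/3600 = 80.226450
E → positive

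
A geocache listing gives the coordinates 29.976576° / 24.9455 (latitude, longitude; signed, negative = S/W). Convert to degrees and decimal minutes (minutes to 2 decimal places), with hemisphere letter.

Latitude: minutes = (29.976576 − 29) × 60 = 58.5946
Lon: fractional part 0.945500 → 56.7300 minutes

29° 58.59′ N, 24° 56.73′ E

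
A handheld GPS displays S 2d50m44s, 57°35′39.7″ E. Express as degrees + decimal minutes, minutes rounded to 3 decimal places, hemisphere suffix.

Latitude: seconds/60 = 0.73333; minutes = 50 + 0.73333 = 50.73333
λ: seconds/60 = 0.66167; minutes = 35 + 0.66167 = 35.66167

2° 50.733′ S, 57° 35.662′ E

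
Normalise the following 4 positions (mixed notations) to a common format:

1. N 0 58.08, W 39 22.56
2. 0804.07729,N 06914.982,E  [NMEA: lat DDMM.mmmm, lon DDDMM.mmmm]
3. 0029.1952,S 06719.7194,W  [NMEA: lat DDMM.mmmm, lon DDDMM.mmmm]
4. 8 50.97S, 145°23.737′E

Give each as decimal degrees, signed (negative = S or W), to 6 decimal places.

Point 1:
  φ: 0 + 58.08/60 = 0.9680000
  N → positive
  λ: 22.56′ = 0.376000°; total 39.3760000
  hemisphere W, so the sign is −
Point 2:
  φ: split at 2 digits → 08° and 4.07729′; 8 + 4.07729/60 = 8.0679548
  N ⇒ keep positive
  λ: split at 3 digits → 069° and 14.982′; 69 + 14.982/60 = 69.2497000
  E ⇒ keep positive
Point 3:
  Latitude: split at 2 digits → 00° and 29.1952′; 0 + 29.1952/60 = 0.4865867
  hemisphere S, so the sign is −
  λ: split at 3 digits → 067° and 19.7194′; 67 + 19.7194/60 = 67.3286567
  W → negative
Point 4:
  φ: 50.97′ = 0.849500°; total 8.8495000
  hemisphere S, so the sign is −
  Lon: 23.737′ = 0.395617°; total 145.3956167
  E ⇒ keep positive

1. 0.968000, -39.376000
2. 8.067955, 69.249700
3. -0.486587, -67.328657
4. -8.849500, 145.395617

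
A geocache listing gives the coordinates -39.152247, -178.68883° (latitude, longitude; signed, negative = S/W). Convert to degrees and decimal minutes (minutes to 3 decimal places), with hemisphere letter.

Latitude is negative → S; |value| = 39.152247
φ: 39° + 0.152247 × 60 = 39° 9.13482′
Longitude is negative → W; |value| = 178.688830
Lon: fractional part 0.688830 → 41.32980 minutes

39° 9.135′ S, 178° 41.330′ W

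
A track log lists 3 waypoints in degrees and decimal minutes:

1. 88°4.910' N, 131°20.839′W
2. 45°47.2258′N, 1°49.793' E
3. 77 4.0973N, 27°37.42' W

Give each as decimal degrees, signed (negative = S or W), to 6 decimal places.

Point 1:
  φ: 88 + 4.91/60 = 88.0818333
  N ⇒ keep positive
  λ: 131 + 20.839/60 = 131.3473167
  W ⇒ negate
Point 2:
  φ: 45 + 47.2258/60 = 45.7870967
  N → positive
  Lon: 49.793′ = 0.829883°; total 1.8298833
  E ⇒ keep positive
Point 3:
  φ: 4.0973′ = 0.068288°; total 77.0682883
  N ⇒ keep positive
  Longitude: 37.42′ = 0.623667°; total 27.6236667
  W → negative

1. 88.081833, -131.347317
2. 45.787097, 1.829883
3. 77.068288, -27.623667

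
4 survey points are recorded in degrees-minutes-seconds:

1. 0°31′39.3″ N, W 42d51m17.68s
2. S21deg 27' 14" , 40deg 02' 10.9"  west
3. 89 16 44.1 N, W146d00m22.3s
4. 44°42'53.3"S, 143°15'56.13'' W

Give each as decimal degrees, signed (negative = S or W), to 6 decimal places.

Point 1:
  Lat: 0 + 31/60 + 39.3/3600 = 0.5275833
  N ⇒ keep positive
  Lon: 42 + 51/60 + 17.68/3600 = 42.8549111
  hemisphere W, so the sign is −
Point 2:
  Latitude: 21° + 27/60 + 14/3600 = 21 + 0.450000 + 0.003889 = 21.4538889
  S → negative
  Longitude: 40° + 2/60 + 10.9/3600 = 40 + 0.033333 + 0.003028 = 40.0363611
  hemisphere W, so the sign is −
Point 3:
  Latitude: 16′ + 44.1″ = 16.73500′; 89 + 16.73500/60 = 89.2789167
  N → positive
  Longitude: 146° + 0/60 + 22.3/3600 = 146 + 0.000000 + 0.006194 = 146.0061944
  W ⇒ negate
Point 4:
  Latitude: 44 + 42/60 + 53.3/3600 = 44.7148056
  hemisphere S, so the sign is −
  λ: 15′ + 56.13″ = 15.93550′; 143 + 15.93550/60 = 143.2655917
  hemisphere W, so the sign is −

1. 0.527583, -42.854911
2. -21.453889, -40.036361
3. 89.278917, -146.006194
4. -44.714806, -143.265592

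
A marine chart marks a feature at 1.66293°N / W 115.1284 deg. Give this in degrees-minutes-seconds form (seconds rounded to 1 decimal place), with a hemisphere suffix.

Latitude: 0.662930° → 39.77580′; 0.77580 × 60 = 46.548″
λ: whole degrees 115; 7.70400′ → 7′ and 42.240″

1°39′46.5″ N, 115°07′42.2″ W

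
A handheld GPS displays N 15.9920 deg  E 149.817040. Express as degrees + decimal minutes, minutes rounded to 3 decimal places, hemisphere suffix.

φ: minutes = (15.992000 − 15) × 60 = 59.52000
Lon: fractional part 0.817040 → 49.02240 minutes

15° 59.520′ N, 149° 49.022′ E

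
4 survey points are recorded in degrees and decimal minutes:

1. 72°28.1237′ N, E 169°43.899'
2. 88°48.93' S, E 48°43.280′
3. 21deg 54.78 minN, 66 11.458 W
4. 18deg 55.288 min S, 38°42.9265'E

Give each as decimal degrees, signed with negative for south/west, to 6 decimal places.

Point 1:
  Latitude: 72 + 28.1237/60 = 72.4687283
  N → positive
  Longitude: 169 + 43.899/60 = 169.7316500
  E → positive
Point 2:
  Lat: 88 + 48.93/60 = 88.8155000
  S → negative
  λ: 43.28′ = 0.721333°; total 48.7213333
  E ⇒ keep positive
Point 3:
  Latitude: 54.78′ = 0.913000°; total 21.9130000
  N → positive
  Longitude: 66 + 11.458/60 = 66.1909667
  hemisphere W, so the sign is −
Point 4:
  Latitude: 55.288′ = 0.921467°; total 18.9214667
  S → negative
  λ: 42.9265′ = 0.715442°; total 38.7154417
  E → positive

1. 72.468728, 169.731650
2. -88.815500, 48.721333
3. 21.913000, -66.190967
4. -18.921467, 38.715442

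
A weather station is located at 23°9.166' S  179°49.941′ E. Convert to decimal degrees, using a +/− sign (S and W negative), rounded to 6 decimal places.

Latitude: 23 + 9.166/60 = 23.1527667
hemisphere S, so the sign is −
Longitude: 179 + 49.941/60 = 179.8323500
E → positive

-23.152767, 179.832350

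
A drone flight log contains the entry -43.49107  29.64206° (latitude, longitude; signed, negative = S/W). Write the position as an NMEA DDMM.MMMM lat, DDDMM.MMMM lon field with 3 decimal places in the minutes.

Latitude is negative → S; |value| = 43.491070
φ: minutes = (43.491070 − 43) × 60 = 29.46420
λ: 29° + 0.642060 × 60 = 29° 38.52360′

4329.464,S / 02938.524,E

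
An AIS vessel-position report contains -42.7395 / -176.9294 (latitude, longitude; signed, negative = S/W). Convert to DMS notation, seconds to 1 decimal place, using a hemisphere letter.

Latitude is negative → S; |value| = 42.739500
Lat: 0.739500° → 44.37000′; 0.37000 × 60 = 22.200″
Longitude is negative → W; |value| = 176.929400
Lon: 0.929400° → 55.76400′; 0.76400 × 60 = 45.840″

42°44′22.2″ S, 176°55′45.8″ W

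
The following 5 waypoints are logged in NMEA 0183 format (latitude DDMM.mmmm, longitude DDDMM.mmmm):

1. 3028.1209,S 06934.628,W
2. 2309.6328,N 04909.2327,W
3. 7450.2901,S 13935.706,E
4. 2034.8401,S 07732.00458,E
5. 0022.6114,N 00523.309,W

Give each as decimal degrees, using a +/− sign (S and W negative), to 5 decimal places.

1. -30.46868, -69.57713
2. 23.16055, -49.15388
3. -74.83817, 139.59510
4. -20.58067, 77.53341
5. 0.37686, -5.38848

Point 1:
  Lat: degrees = first 2 digits = 30, minutes = 28.1209; 30 + 28.1209/60 = 30.468682
  S → negative
  Lon: split at 3 digits → 069° and 34.628′; 69 + 34.628/60 = 69.577133
  W → negative
Point 2:
  φ: split at 2 digits → 23° and 9.6328′; 23 + 9.6328/60 = 23.160547
  N ⇒ keep positive
  Longitude: degrees = first 3 digits = 49, minutes = 9.2327; 49 + 9.2327/60 = 49.153878
  hemisphere W, so the sign is −
Point 3:
  φ: split at 2 digits → 74° and 50.2901′; 74 + 50.2901/60 = 74.838168
  S ⇒ negate
  Longitude: degrees = first 3 digits = 139, minutes = 35.706; 139 + 35.706/60 = 139.595100
  E → positive
Point 4:
  φ: split at 2 digits → 20° and 34.8401′; 20 + 34.8401/60 = 20.580668
  S ⇒ negate
  Longitude: split at 3 digits → 077° and 32.00458′; 77 + 32.00458/60 = 77.533410
  E ⇒ keep positive
Point 5:
  Lat: split at 2 digits → 00° and 22.6114′; 0 + 22.6114/60 = 0.376857
  N ⇒ keep positive
  λ: degrees = first 3 digits = 5, minutes = 23.309; 5 + 23.309/60 = 5.388483
  W ⇒ negate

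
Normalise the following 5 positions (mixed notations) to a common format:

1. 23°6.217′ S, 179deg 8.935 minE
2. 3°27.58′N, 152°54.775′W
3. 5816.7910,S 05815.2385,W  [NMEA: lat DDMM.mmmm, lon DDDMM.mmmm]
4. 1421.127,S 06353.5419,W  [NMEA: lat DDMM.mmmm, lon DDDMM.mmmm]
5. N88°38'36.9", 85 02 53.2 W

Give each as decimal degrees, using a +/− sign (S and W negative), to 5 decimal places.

Point 1:
  Latitude: 23 + 6.217/60 = 23.103617
  S → negative
  Lon: 8.935′ = 0.148917°; total 179.148917
  E ⇒ keep positive
Point 2:
  φ: 27.58′ = 0.459667°; total 3.459667
  N ⇒ keep positive
  λ: 54.775′ = 0.912917°; total 152.912917
  hemisphere W, so the sign is −
Point 3:
  Latitude: split at 2 digits → 58° and 16.791′; 58 + 16.791/60 = 58.279850
  S → negative
  λ: degrees = first 3 digits = 58, minutes = 15.2385; 58 + 15.2385/60 = 58.253975
  W → negative
Point 4:
  φ: split at 2 digits → 14° and 21.127′; 14 + 21.127/60 = 14.352117
  S → negative
  Longitude: split at 3 digits → 063° and 53.5419′; 63 + 53.5419/60 = 63.892365
  W ⇒ negate
Point 5:
  φ: 38′ + 36.9″ = 38.61500′; 88 + 38.61500/60 = 88.643583
  N ⇒ keep positive
  Lon: 85° + 2/60 + 53.2/3600 = 85 + 0.033333 + 0.014778 = 85.048111
  W ⇒ negate

1. -23.10362, 179.14892
2. 3.45967, -152.91292
3. -58.27985, -58.25398
4. -14.35212, -63.89237
5. 88.64358, -85.04811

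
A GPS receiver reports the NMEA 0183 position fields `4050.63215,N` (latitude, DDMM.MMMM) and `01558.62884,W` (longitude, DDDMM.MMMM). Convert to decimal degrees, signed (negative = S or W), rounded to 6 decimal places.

Latitude: degrees = first 2 digits = 40, minutes = 50.63215; 40 + 50.63215/60 = 40.8438692
N ⇒ keep positive
Lon: split at 3 digits → 015° and 58.62884′; 15 + 58.62884/60 = 15.9771473
W → negative

40.843869, -15.977147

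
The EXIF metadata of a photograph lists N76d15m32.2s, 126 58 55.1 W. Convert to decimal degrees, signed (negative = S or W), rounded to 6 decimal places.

76.258944, -126.981972

φ: 76° + 15/60 + 32.2/3600 = 76 + 0.250000 + 0.008944 = 76.2589444
N → positive
Longitude: 58′ + 55.1″ = 58.91833′; 126 + 58.91833/60 = 126.9819722
W ⇒ negate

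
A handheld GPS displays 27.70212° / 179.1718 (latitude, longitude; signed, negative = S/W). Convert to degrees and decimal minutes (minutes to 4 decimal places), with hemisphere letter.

27° 42.1272′ N, 179° 10.3080′ E

Lat: fractional part 0.702120 → 42.127200 minutes
Lon: 179° + 0.171800 × 60 = 179° 10.308000′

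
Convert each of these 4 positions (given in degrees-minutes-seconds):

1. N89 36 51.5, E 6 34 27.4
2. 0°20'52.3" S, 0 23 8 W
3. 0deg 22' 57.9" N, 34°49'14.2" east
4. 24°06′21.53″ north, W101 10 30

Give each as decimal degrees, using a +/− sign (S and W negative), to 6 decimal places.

1. 89.614306, 6.574278
2. -0.347861, -0.385556
3. 0.382750, 34.820611
4. 24.105981, -101.175000

Point 1:
  Latitude: 89 + 36/60 + 51.5/3600 = 89.6143056
  N → positive
  Lon: 6° + 34/60 + 27.4/3600 = 6 + 0.566667 + 0.007611 = 6.5742778
  E → positive
Point 2:
  Lat: 0° + 20/60 + 52.3/3600 = 0 + 0.333333 + 0.014528 = 0.3478611
  S ⇒ negate
  Lon: 23′ + 8″ = 23.13333′; 0 + 23.13333/60 = 0.3855556
  W → negative
Point 3:
  Latitude: 22′ + 57.9″ = 22.96500′; 0 + 22.96500/60 = 0.3827500
  N → positive
  Longitude: 34° + 49/60 + 14.2/3600 = 34 + 0.816667 + 0.003944 = 34.8206111
  E ⇒ keep positive
Point 4:
  Latitude: 6′ + 21.53″ = 6.35883′; 24 + 6.35883/60 = 24.1059806
  N ⇒ keep positive
  Lon: 101° + 10/60 + 30/3600 = 101 + 0.166667 + 0.008333 = 101.1750000
  W ⇒ negate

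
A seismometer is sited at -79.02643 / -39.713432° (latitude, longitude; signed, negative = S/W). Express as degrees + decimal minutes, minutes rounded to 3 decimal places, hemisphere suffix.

79° 1.586′ S, 39° 42.806′ W

Latitude is negative → S; |value| = 79.026430
Latitude: fractional part 0.026430 → 1.58580 minutes
Longitude is negative → W; |value| = 39.713432
λ: 39° + 0.713432 × 60 = 39° 42.80592′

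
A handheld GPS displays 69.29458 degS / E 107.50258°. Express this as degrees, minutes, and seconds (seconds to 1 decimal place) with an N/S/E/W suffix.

Lat: 0.294580° → 17.67480′; 0.67480 × 60 = 40.488″
Lon: 0.502580° → 30.15480′; 0.15480 × 60 = 9.288″

69°17′40.5″ S, 107°30′9.3″ E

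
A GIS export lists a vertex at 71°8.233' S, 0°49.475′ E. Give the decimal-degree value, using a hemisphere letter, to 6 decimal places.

71.137217° S, 0.824583° E

Latitude: 71 + 8.233/60 = 71.1372167
λ: 49.475′ = 0.824583°; total 0.8245833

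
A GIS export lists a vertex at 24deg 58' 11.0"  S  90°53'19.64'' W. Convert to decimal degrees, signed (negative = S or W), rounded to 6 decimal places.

-24.969722, -90.888789

Latitude: 24° + 58/60 + 11/3600 = 24 + 0.966667 + 0.003056 = 24.9697222
S ⇒ negate
Lon: 53′ + 19.64″ = 53.32733′; 90 + 53.32733/60 = 90.8887889
W → negative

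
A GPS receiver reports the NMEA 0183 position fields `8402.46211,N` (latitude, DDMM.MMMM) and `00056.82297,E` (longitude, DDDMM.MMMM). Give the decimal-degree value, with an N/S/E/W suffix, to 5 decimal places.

84.04104° N, 0.94705° E

φ: split at 2 digits → 84° and 2.46211′; 84 + 2.46211/60 = 84.041035
Lon: split at 3 digits → 000° and 56.82297′; 0 + 56.82297/60 = 0.947050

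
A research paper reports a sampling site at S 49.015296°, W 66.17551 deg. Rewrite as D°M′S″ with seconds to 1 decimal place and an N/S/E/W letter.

Latitude: 0.015296 × 60 = 0.91776′ → 0′, remainder × 60 = 55.066″
λ: 0.175510° → 10.53060′; 0.53060 × 60 = 31.836″

49°00′55.1″ S, 66°10′31.8″ W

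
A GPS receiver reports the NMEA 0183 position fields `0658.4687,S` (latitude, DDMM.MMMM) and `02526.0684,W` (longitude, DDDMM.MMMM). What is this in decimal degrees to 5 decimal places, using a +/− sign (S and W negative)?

-6.97448, -25.43447

φ: split at 2 digits → 06° and 58.4687′; 6 + 58.4687/60 = 6.974478
S ⇒ negate
Lon: degrees = first 3 digits = 25, minutes = 26.0684; 25 + 26.0684/60 = 25.434473
W ⇒ negate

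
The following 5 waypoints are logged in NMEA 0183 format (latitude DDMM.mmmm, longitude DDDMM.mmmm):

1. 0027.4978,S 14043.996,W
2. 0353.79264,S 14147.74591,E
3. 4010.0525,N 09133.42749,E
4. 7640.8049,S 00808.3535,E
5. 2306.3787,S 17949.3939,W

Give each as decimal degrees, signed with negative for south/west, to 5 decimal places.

Point 1:
  Latitude: degrees = first 2 digits = 0, minutes = 27.4978; 0 + 27.4978/60 = 0.458297
  S ⇒ negate
  λ: split at 3 digits → 140° and 43.996′; 140 + 43.996/60 = 140.733267
  hemisphere W, so the sign is −
Point 2:
  Lat: split at 2 digits → 03° and 53.79264′; 3 + 53.79264/60 = 3.896544
  S ⇒ negate
  Longitude: split at 3 digits → 141° and 47.74591′; 141 + 47.74591/60 = 141.795765
  E ⇒ keep positive
Point 3:
  φ: degrees = first 2 digits = 40, minutes = 10.0525; 40 + 10.0525/60 = 40.167542
  N → positive
  λ: degrees = first 3 digits = 91, minutes = 33.42749; 91 + 33.42749/60 = 91.557125
  E → positive
Point 4:
  φ: split at 2 digits → 76° and 40.8049′; 76 + 40.8049/60 = 76.680082
  S ⇒ negate
  λ: degrees = first 3 digits = 8, minutes = 8.3535; 8 + 8.3535/60 = 8.139225
  E ⇒ keep positive
Point 5:
  Latitude: degrees = first 2 digits = 23, minutes = 6.3787; 23 + 6.3787/60 = 23.106312
  S ⇒ negate
  Longitude: split at 3 digits → 179° and 49.3939′; 179 + 49.3939/60 = 179.823232
  W ⇒ negate

1. -0.45830, -140.73327
2. -3.89654, 141.79577
3. 40.16754, 91.55712
4. -76.68008, 8.13923
5. -23.10631, -179.82323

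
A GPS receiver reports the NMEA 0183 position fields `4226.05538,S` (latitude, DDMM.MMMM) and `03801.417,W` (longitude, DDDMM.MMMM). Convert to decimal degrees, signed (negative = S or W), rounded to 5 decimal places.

-42.43426, -38.02362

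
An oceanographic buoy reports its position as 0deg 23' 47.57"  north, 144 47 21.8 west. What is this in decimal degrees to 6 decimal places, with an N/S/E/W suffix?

Lat: 23′ + 47.57″ = 23.79283′; 0 + 23.79283/60 = 0.3965472
λ: 47′ + 21.8″ = 47.36333′; 144 + 47.36333/60 = 144.7893889

0.396547° N, 144.789389° W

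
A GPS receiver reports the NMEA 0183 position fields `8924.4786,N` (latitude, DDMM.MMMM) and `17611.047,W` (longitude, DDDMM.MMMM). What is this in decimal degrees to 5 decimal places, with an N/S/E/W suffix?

89.40798° N, 176.18412° W

Lat: split at 2 digits → 89° and 24.4786′; 89 + 24.4786/60 = 89.407977
Longitude: split at 3 digits → 176° and 11.047′; 176 + 11.047/60 = 176.184117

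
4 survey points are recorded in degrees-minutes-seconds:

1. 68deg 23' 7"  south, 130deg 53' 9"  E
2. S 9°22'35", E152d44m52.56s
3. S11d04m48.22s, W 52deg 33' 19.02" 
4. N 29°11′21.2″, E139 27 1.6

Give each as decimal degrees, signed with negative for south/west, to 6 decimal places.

1. -68.385278, 130.885833
2. -9.376389, 152.747933
3. -11.080061, -52.555283
4. 29.189222, 139.450444

Point 1:
  φ: 23′ + 7″ = 23.11667′; 68 + 23.11667/60 = 68.3852778
  hemisphere S, so the sign is −
  λ: 130 + 53/60 + 9/3600 = 130.8858333
  E → positive
Point 2:
  φ: 9° + 22/60 + 35/3600 = 9 + 0.366667 + 0.009722 = 9.3763889
  hemisphere S, so the sign is −
  Longitude: 152° + 44/60 + 52.56/3600 = 152 + 0.733333 + 0.014600 = 152.7479333
  E ⇒ keep positive
Point 3:
  Latitude: 11 + 4/60 + 48.22/3600 = 11.0800611
  hemisphere S, so the sign is −
  Longitude: 52 + 33/60 + 19.02/3600 = 52.5552833
  hemisphere W, so the sign is −
Point 4:
  φ: 11′ + 21.2″ = 11.35333′; 29 + 11.35333/60 = 29.1892222
  N ⇒ keep positive
  Lon: 139° + 27/60 + 1.6/3600 = 139 + 0.450000 + 0.000444 = 139.4504444
  E ⇒ keep positive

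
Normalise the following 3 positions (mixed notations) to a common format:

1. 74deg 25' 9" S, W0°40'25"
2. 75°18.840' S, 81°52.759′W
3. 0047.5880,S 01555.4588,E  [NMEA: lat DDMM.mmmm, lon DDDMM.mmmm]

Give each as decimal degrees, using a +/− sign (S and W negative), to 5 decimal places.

Point 1:
  Lat: 25′ + 9″ = 25.15000′; 74 + 25.15000/60 = 74.419167
  S → negative
  λ: 0 + 40/60 + 25/3600 = 0.673611
  hemisphere W, so the sign is −
Point 2:
  φ: 75 + 18.84/60 = 75.314000
  S → negative
  Lon: 52.759′ = 0.879317°; total 81.879317
  W ⇒ negate
Point 3:
  Latitude: degrees = first 2 digits = 0, minutes = 47.588; 0 + 47.588/60 = 0.793133
  S → negative
  Longitude: split at 3 digits → 015° and 55.4588′; 15 + 55.4588/60 = 15.924313
  E ⇒ keep positive

1. -74.41917, -0.67361
2. -75.31400, -81.87932
3. -0.79313, 15.92431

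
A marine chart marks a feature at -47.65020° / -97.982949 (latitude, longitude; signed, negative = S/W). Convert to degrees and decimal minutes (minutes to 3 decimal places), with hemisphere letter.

47° 39.012′ S, 97° 58.977′ W

Latitude is negative → S; |value| = 47.650200
φ: fractional part 0.650200 → 39.01200 minutes
Longitude is negative → W; |value| = 97.982949
Lon: 97° + 0.982949 × 60 = 97° 58.97694′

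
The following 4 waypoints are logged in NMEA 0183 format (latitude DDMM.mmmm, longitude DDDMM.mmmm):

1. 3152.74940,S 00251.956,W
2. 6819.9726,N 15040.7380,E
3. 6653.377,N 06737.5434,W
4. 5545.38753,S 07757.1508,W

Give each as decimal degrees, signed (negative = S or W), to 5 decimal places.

Point 1:
  Latitude: split at 2 digits → 31° and 52.7494′; 31 + 52.7494/60 = 31.879157
  S → negative
  Longitude: split at 3 digits → 002° and 51.956′; 2 + 51.956/60 = 2.865933
  W → negative
Point 2:
  Lat: split at 2 digits → 68° and 19.9726′; 68 + 19.9726/60 = 68.332877
  N → positive
  λ: degrees = first 3 digits = 150, minutes = 40.738; 150 + 40.738/60 = 150.678967
  E ⇒ keep positive
Point 3:
  Latitude: split at 2 digits → 66° and 53.377′; 66 + 53.377/60 = 66.889617
  N ⇒ keep positive
  λ: degrees = first 3 digits = 67, minutes = 37.5434; 67 + 37.5434/60 = 67.625723
  W → negative
Point 4:
  Latitude: split at 2 digits → 55° and 45.38753′; 55 + 45.38753/60 = 55.756459
  S ⇒ negate
  Lon: degrees = first 3 digits = 77, minutes = 57.1508; 77 + 57.1508/60 = 77.952513
  hemisphere W, so the sign is −

1. -31.87916, -2.86593
2. 68.33288, 150.67897
3. 66.88962, -67.62572
4. -55.75646, -77.95251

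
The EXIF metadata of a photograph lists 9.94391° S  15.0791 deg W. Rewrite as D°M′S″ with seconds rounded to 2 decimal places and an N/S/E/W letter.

φ: whole degrees 9; 56.63460′ → 56′ and 38.0760″
Lon: 0.079100 × 60 = 4.74600′ → 4′, remainder × 60 = 44.7600″

9°56′38.08″ S, 15°04′44.76″ W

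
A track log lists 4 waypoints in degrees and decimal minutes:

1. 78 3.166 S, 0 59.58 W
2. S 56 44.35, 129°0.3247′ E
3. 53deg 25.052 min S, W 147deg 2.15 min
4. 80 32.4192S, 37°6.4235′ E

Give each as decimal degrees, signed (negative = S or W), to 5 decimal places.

Point 1:
  φ: 3.166′ = 0.052767°; total 78.052767
  hemisphere S, so the sign is −
  Longitude: 0 + 59.58/60 = 0.993000
  W → negative
Point 2:
  Latitude: 56 + 44.35/60 = 56.739167
  hemisphere S, so the sign is −
  Longitude: 129 + 0.3247/60 = 129.005412
  E → positive
Point 3:
  Lat: 25.052′ = 0.417533°; total 53.417533
  S → negative
  λ: 147 + 2.15/60 = 147.035833
  W ⇒ negate
Point 4:
  Lat: 80 + 32.4192/60 = 80.540320
  S → negative
  λ: 37 + 6.4235/60 = 37.107058
  E → positive

1. -78.05277, -0.99300
2. -56.73917, 129.00541
3. -53.41753, -147.03583
4. -80.54032, 37.10706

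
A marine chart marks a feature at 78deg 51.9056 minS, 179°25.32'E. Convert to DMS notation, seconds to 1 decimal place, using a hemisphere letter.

78°51′54.3″ S, 179°25′19.2″ E

φ: fractional minutes 0.90560 × 60 = 54.336″
Lon: 25.32000′ → 25′ and 0.32000 × 60 = 19.200″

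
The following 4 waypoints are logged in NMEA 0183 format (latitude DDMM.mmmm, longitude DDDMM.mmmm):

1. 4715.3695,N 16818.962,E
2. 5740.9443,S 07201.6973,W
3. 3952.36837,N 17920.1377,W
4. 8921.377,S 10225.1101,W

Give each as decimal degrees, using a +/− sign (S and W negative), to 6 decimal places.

1. 47.256158, 168.316033
2. -57.682405, -72.028288
3. 39.872806, -179.335628
4. -89.356283, -102.418502

Point 1:
  Latitude: degrees = first 2 digits = 47, minutes = 15.3695; 47 + 15.3695/60 = 47.2561583
  N ⇒ keep positive
  Longitude: split at 3 digits → 168° and 18.962′; 168 + 18.962/60 = 168.3160333
  E → positive
Point 2:
  Latitude: degrees = first 2 digits = 57, minutes = 40.9443; 57 + 40.9443/60 = 57.6824050
  hemisphere S, so the sign is −
  Lon: split at 3 digits → 072° and 1.6973′; 72 + 1.6973/60 = 72.0282883
  W → negative
Point 3:
  Latitude: split at 2 digits → 39° and 52.36837′; 39 + 52.36837/60 = 39.8728062
  N ⇒ keep positive
  Longitude: degrees = first 3 digits = 179, minutes = 20.1377; 179 + 20.1377/60 = 179.3356283
  W → negative
Point 4:
  φ: degrees = first 2 digits = 89, minutes = 21.377; 89 + 21.377/60 = 89.3562833
  S ⇒ negate
  λ: split at 3 digits → 102° and 25.1101′; 102 + 25.1101/60 = 102.4185017
  W → negative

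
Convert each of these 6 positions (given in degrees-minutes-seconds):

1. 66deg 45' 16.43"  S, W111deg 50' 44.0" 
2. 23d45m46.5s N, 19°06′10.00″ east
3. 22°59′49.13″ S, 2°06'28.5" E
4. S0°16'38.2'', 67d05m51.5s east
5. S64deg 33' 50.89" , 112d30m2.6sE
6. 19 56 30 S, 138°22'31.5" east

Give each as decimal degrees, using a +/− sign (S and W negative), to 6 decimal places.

1. -66.754564, -111.845556
2. 23.762917, 19.102778
3. -22.996981, 2.107917
4. -0.277278, 67.097639
5. -64.564136, 112.500722
6. -19.941667, 138.375417

Point 1:
  Latitude: 66° + 45/60 + 16.43/3600 = 66 + 0.750000 + 0.004564 = 66.7545639
  hemisphere S, so the sign is −
  Lon: 50′ + 44″ = 50.73333′; 111 + 50.73333/60 = 111.8455556
  W → negative
Point 2:
  φ: 23 + 45/60 + 46.5/3600 = 23.7629167
  N → positive
  λ: 6′ + 10″ = 6.16667′; 19 + 6.16667/60 = 19.1027778
  E → positive
Point 3:
  Lat: 22° + 59/60 + 49.13/3600 = 22 + 0.983333 + 0.013647 = 22.9969806
  S ⇒ negate
  Longitude: 6′ + 28.5″ = 6.47500′; 2 + 6.47500/60 = 2.1079167
  E ⇒ keep positive
Point 4:
  Latitude: 16′ + 38.2″ = 16.63667′; 0 + 16.63667/60 = 0.2772778
  S ⇒ negate
  λ: 5′ + 51.5″ = 5.85833′; 67 + 5.85833/60 = 67.0976389
  E → positive
Point 5:
  Lat: 33′ + 50.89″ = 33.84817′; 64 + 33.84817/60 = 64.5641361
  S ⇒ negate
  Longitude: 30′ + 2.6″ = 30.04333′; 112 + 30.04333/60 = 112.5007222
  E ⇒ keep positive
Point 6:
  Latitude: 56′ + 30″ = 56.50000′; 19 + 56.50000/60 = 19.9416667
  hemisphere S, so the sign is −
  Longitude: 138° + 22/60 + 31.5/3600 = 138 + 0.366667 + 0.008750 = 138.3754167
  E → positive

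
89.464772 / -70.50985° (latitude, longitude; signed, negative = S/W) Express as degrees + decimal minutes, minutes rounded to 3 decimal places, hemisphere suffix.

φ: minutes = (89.464772 − 89) × 60 = 27.88632
Longitude is negative → W; |value| = 70.509850
λ: 70° + 0.509850 × 60 = 70° 30.59100′

89° 27.886′ N, 70° 30.591′ W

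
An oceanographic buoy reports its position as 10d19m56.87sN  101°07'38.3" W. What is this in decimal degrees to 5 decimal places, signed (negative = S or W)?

10.33246, -101.12731

Latitude: 19′ + 56.87″ = 19.94783′; 10 + 19.94783/60 = 10.332464
N → positive
λ: 101° + 7/60 + 38.3/3600 = 101 + 0.116667 + 0.010639 = 101.127306
W → negative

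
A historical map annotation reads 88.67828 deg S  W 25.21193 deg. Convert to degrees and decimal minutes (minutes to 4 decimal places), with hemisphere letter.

88° 40.6968′ S, 25° 12.7158′ W

Latitude: minutes = (88.678280 − 88) × 60 = 40.696800
Lon: minutes = (25.211930 − 25) × 60 = 12.715800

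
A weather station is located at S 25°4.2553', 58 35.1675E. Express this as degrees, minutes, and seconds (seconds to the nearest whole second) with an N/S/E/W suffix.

25°04′15″ S, 58°35′10″ E

φ: fractional minutes 0.25530 × 60 = 15.32″
λ: 35.16750′ → 35′ and 0.16750 × 60 = 10.05″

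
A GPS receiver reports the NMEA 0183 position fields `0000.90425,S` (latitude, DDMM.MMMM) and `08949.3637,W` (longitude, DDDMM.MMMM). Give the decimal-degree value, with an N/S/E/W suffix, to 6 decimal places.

φ: split at 2 digits → 00° and 0.90425′; 0 + 0.90425/60 = 0.0150708
λ: split at 3 digits → 089° and 49.3637′; 89 + 49.3637/60 = 89.8227283

0.015071° S, 89.822728° W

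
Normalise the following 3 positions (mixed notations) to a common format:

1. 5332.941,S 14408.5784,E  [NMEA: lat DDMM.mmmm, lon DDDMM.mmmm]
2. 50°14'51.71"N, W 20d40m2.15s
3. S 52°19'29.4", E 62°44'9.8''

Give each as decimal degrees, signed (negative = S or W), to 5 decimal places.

1. -53.54902, 144.14297
2. 50.24770, -20.66726
3. -52.32483, 62.73606

Point 1:
  φ: degrees = first 2 digits = 53, minutes = 32.941; 53 + 32.941/60 = 53.549017
  hemisphere S, so the sign is −
  λ: degrees = first 3 digits = 144, minutes = 8.5784; 144 + 8.5784/60 = 144.142973
  E → positive
Point 2:
  φ: 14′ + 51.71″ = 14.86183′; 50 + 14.86183/60 = 50.247697
  N ⇒ keep positive
  λ: 20° + 40/60 + 2.15/3600 = 20 + 0.666667 + 0.000597 = 20.667264
  W → negative
Point 3:
  Latitude: 52° + 19/60 + 29.4/3600 = 52 + 0.316667 + 0.008167 = 52.324833
  S ⇒ negate
  λ: 62 + 44/60 + 9.8/3600 = 62.736056
  E → positive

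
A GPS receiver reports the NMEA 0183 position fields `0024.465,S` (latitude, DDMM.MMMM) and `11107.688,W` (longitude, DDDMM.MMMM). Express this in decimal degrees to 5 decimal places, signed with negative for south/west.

Latitude: degrees = first 2 digits = 0, minutes = 24.465; 0 + 24.465/60 = 0.407750
S → negative
λ: degrees = first 3 digits = 111, minutes = 7.688; 111 + 7.688/60 = 111.128133
W ⇒ negate

-0.40775, -111.12813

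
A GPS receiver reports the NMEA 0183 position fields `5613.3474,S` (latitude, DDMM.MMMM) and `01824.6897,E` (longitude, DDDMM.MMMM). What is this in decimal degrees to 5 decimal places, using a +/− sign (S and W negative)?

-56.22246, 18.41150

φ: split at 2 digits → 56° and 13.3474′; 56 + 13.3474/60 = 56.222457
S → negative
Longitude: degrees = first 3 digits = 18, minutes = 24.6897; 18 + 24.6897/60 = 18.411495
E ⇒ keep positive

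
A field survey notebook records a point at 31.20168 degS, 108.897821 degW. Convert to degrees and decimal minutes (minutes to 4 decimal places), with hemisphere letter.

Latitude: minutes = (31.201680 − 31) × 60 = 12.100800
λ: fractional part 0.897821 → 53.869260 minutes

31° 12.1008′ S, 108° 53.8693′ W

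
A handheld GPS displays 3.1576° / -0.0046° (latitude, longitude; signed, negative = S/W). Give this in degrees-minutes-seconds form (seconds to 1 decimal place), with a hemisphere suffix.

3°09′27.4″ N, 0°00′16.6″ W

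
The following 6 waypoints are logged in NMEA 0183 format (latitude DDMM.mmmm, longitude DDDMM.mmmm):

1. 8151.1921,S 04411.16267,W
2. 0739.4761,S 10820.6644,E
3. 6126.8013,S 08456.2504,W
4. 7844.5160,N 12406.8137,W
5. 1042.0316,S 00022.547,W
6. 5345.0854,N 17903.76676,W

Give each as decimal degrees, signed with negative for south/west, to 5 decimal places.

Point 1:
  Lat: degrees = first 2 digits = 81, minutes = 51.1921; 81 + 51.1921/60 = 81.853202
  S → negative
  Longitude: split at 3 digits → 044° and 11.16267′; 44 + 11.16267/60 = 44.186045
  W → negative
Point 2:
  Latitude: split at 2 digits → 07° and 39.4761′; 7 + 39.4761/60 = 7.657935
  S ⇒ negate
  Lon: split at 3 digits → 108° and 20.6644′; 108 + 20.6644/60 = 108.344407
  E ⇒ keep positive
Point 3:
  φ: split at 2 digits → 61° and 26.8013′; 61 + 26.8013/60 = 61.446688
  hemisphere S, so the sign is −
  λ: split at 3 digits → 084° and 56.2504′; 84 + 56.2504/60 = 84.937507
  W → negative
Point 4:
  φ: degrees = first 2 digits = 78, minutes = 44.516; 78 + 44.516/60 = 78.741933
  N ⇒ keep positive
  Lon: split at 3 digits → 124° and 6.8137′; 124 + 6.8137/60 = 124.113562
  hemisphere W, so the sign is −
Point 5:
  Latitude: degrees = first 2 digits = 10, minutes = 42.0316; 10 + 42.0316/60 = 10.700527
  S → negative
  Lon: degrees = first 3 digits = 0, minutes = 22.547; 0 + 22.547/60 = 0.375783
  W ⇒ negate
Point 6:
  φ: degrees = first 2 digits = 53, minutes = 45.0854; 53 + 45.0854/60 = 53.751423
  N ⇒ keep positive
  Longitude: split at 3 digits → 179° and 3.76676′; 179 + 3.76676/60 = 179.062779
  W ⇒ negate

1. -81.85320, -44.18604
2. -7.65794, 108.34441
3. -61.44669, -84.93751
4. 78.74193, -124.11356
5. -10.70053, -0.37578
6. 53.75142, -179.06278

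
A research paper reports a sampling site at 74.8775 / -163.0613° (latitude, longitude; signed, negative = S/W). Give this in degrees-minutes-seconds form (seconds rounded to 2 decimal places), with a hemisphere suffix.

74°52′39.00″ N, 163°03′40.68″ W

Latitude: 0.877500° → 52.65000′; 0.65000 × 60 = 39.0000″
Longitude is negative → W; |value| = 163.061300
Longitude: 0.061300° → 3.67800′; 0.67800 × 60 = 40.6800″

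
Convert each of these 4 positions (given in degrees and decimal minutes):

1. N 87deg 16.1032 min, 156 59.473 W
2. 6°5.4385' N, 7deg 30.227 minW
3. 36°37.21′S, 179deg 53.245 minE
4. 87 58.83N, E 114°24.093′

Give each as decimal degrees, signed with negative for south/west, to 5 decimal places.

1. 87.26839, -156.99122
2. 6.09064, -7.50378
3. -36.62017, 179.88742
4. 87.98050, 114.40155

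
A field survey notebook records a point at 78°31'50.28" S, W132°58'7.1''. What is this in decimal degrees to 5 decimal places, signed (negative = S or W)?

Lat: 78° + 31/60 + 50.28/3600 = 78 + 0.516667 + 0.013967 = 78.530633
S ⇒ negate
Lon: 58′ + 7.1″ = 58.11833′; 132 + 58.11833/60 = 132.968639
W ⇒ negate

-78.53063, -132.96864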